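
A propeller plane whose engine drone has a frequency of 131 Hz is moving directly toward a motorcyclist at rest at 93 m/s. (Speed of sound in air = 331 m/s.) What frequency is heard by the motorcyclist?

Only the source moves, toward the listener, so f' = f · v/(v − v_s).
f' = 131 × 331/(331 − 93) = 131 × 331/238 ≈ 182 Hz.

182 Hz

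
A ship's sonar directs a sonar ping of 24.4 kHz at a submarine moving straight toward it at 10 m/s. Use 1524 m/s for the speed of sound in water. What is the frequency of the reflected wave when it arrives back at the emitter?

The submarine first receives the wave as a moving observer: f₁ = f₀ · (v + u)/v = 24.4 × (1524 + 10)/1524 ≈ 24.6 kHz.
The reflection then acts as a moving source: f₂ = f₁ · v/(v − u) ≈ 24.7 kHz.

24.7 kHz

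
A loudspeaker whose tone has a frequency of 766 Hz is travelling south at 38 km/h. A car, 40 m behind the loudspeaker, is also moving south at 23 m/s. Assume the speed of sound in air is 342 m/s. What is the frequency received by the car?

793 Hz

38 km/h = 10.56 m/s.
The car is behind, so the loudspeaker is moving away from it while the car is moving toward the loudspeaker.
General Doppler shift: f' = f · (v + v_o)/(v + v_s).
f' = 766 × (342 + 23)/(342 + 10.56) = 766 × 365/352.56 ≈ 793 Hz.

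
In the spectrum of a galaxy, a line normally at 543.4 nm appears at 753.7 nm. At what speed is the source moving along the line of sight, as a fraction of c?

0.316

λ'/λ₀ = 1.3870 > 1 (redshift), so the source is receding.
λ'/λ₀ = √((1 + β)/(1 − β)) for a receding source ⇒ β = (r² − 1)/(r² + 1) with r = λ'/λ₀.
β = (1.9238 − 1)/(1.9238 + 1) ≈ 0.316.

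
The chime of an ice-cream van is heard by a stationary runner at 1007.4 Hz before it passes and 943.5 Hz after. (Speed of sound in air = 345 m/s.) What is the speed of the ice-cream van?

f₁/f₂ = (v + v_s)/(v − v_s), so v_s = v · (f₁ − f₂)/(f₁ + f₂).
v_s = 345 × (1007.4 − 943.5)/(1007.4 + 943.5) = 345 × 63.9/1950.9 ≈ 11.3 m/s.

11.3 m/s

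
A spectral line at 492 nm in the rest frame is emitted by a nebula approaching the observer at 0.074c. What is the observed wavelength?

456.8 nm

Relativistic Doppler for wavelength: λ' = λ₀ · √((1 − β)/(1 + β)).
λ' = 492 × √(0.9260/1.0740) = 492 × 0.92855 ≈ 456.8 nm.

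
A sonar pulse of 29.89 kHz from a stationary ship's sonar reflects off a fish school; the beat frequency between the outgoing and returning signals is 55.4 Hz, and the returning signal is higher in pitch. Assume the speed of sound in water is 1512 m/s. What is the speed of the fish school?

Double Doppler shift off a moving reflector: f₂ = f₀ · (v + u)/(v − u) (u > 0 toward emitter).
Returning signal is higher, so f₂ = f₀ + Δf = 29890 + 55.4 = 29945.4 Hz.
Rearranging, u = v · (f₂ − f₀)/(f₂ + f₀) = 1512 × 55.4/59835.4 ≈ 1.40 m/s.
So the fish school is moving at 1.40 m/s toward the emitter.

1.40 m/s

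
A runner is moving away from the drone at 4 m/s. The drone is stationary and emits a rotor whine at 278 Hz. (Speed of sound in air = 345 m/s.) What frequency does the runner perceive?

Moving observer, stationary source: f' = f · (v − v_o)/v.
f' = 278 × (345 − 4)/345 = 278 × 341/345 ≈ 275 Hz.

275 Hz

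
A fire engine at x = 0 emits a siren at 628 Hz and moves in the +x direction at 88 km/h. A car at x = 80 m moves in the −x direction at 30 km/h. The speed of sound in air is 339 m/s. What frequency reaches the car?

693 Hz

88 km/h = 24.44 m/s; 30 km/h = 8.333 m/s.
The observer lies on the +x side, so the source is heading toward the observer and the observer is heading toward the source.
With source approaching and observer approaching, f' = f · (v + v_o)/(v − v_s).
f' = 628 × (339 + 8.333)/(339 − 24.44) = 628 × 347.33/314.56 ≈ 693 Hz.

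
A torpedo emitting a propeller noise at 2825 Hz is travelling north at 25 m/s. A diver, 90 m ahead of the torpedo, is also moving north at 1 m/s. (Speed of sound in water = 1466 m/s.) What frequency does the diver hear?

2872 Hz

The diver is ahead, so the torpedo is moving toward it while the diver is moving away from the torpedo.
Both move, so f' = f · (v − v_o)/(v − v_s).
f' = 2825 × (1466 − 1)/(1466 − 25) = 2825 × 1465/1441 ≈ 2872 Hz.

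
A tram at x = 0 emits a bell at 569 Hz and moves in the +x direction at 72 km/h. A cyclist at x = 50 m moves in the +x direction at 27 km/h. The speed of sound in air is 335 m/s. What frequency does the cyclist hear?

592 Hz

72 km/h = 20 m/s; 27 km/h = 7.5 m/s.
The observer lies on the +x side, so the source is heading toward the observer and the observer is heading away from the source.
Both move, so f' = f · (v − v_o)/(v − v_s).
f' = 569 × (335 − 7.5)/(335 − 20) = 569 × 327.5/315 ≈ 592 Hz.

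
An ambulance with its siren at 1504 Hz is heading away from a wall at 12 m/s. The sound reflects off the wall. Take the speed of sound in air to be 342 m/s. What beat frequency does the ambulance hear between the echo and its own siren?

The wall receives the sound from a moving source: f₁ = f₀ · v/(v + v_e) = 1504 × 342/354 ≈ 1453.0 Hz.
On the return leg the ambulance is a moving observer: f₂ = f₁ · (v − v_e)/v = 1453.0 × 330/342 ≈ 1402.0 Hz.
Beat against the emitted tone: |f₂ − f₀| = 2v_e·f₀/(v + v_e) = 2 × 12 × 1504/354 ≈ 102 Hz.

102 Hz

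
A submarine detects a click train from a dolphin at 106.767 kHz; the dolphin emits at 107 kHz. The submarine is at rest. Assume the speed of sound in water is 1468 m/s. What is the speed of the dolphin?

f' < f, so the dolphin is receding.
f' = f · v/(v + v_s) ⇒ v_s = v · |1 − f/f'|.
v_s = 1468 × |1 − 107/106.767| = 1468 × 0.002182 ≈ 3.2 m/s.

3.2 m/s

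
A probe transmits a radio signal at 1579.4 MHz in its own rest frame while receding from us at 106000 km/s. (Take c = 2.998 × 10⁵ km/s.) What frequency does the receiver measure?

1091.5 MHz

β = v/c = 106000/299800 = 0.3536.
Relativistic Doppler for frequency: f' = f₀ · √((1 − β)/(1 + β)).
f' = 1579.4 × √(0.6464/1.3536) = 1579.4 × 0.69107 ≈ 1091.5 MHz.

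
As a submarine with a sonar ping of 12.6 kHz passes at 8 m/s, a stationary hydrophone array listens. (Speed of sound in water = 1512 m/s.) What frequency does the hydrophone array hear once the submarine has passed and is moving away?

Receding: f₂ = f · v/(v + v_s) = 12.6 × 1512/1520 ≈ 12.53 kHz.

12.53 kHz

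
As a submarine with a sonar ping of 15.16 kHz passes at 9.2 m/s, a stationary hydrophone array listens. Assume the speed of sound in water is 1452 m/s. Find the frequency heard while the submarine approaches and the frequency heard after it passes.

15.26 kHz approaching; 15.06 kHz receding

Approaching: f₁ = f · v/(v − v_s) = 15.16 × 1452/1442.8 ≈ 15.26 kHz.
Receding: f₂ = f · v/(v + v_s) = 15.16 × 1452/1461.2 ≈ 15.06 kHz.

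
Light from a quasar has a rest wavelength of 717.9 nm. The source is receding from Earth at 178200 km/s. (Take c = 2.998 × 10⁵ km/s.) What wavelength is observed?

β = v/c = 178200/299800 = 0.5944.
Relativistic Doppler for wavelength: λ' = λ₀ · √((1 + β)/(1 − β)).
λ' = 717.9 × √(1.5944/0.4056) = 717.9 × 1.98266 ≈ 1423.3 nm.

1423.3 nm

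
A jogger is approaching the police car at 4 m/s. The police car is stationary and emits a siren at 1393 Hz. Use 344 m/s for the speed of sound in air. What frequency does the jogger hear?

Moving observer, stationary source: f' = f · (v + v_o)/v.
f' = 1393 × (344 + 4)/344 = 1393 × 348/344 ≈ 1409 Hz.

1409 Hz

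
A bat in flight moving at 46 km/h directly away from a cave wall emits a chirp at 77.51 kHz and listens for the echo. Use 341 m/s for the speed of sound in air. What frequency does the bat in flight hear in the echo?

71.9 kHz

46 km/h = 12.78 m/s.
The cave wall receives the sound from a moving source: f₁ = f₀ · v/(v + v_e) = 77.51 × 341/353.78 ≈ 74.7 kHz.
On the return leg the bat in flight is a moving observer: f₂ = f₁ · (v − v_e)/v = 74.7 × 328.22/341 ≈ 71.9 kHz.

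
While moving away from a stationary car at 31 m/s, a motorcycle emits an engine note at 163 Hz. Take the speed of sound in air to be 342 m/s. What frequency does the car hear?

149 Hz

Only the source moves, away from the listener, so f' = f · v/(v + v_s).
f' = 163 × 342/(342 + 31) = 163 × 342/373 ≈ 149 Hz.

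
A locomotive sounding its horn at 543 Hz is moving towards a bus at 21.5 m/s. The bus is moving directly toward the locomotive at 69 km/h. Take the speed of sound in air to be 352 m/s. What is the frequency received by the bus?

610 Hz

69 km/h = 19.17 m/s.
General Doppler shift: f' = f · (v + v_o)/(v − v_s).
f' = 543 × (352 + 19.17)/(352 − 21.5) = 543 × 371.17/330.5 ≈ 610 Hz.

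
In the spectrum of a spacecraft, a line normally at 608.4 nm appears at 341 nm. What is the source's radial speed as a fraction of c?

0.522c

λ'/λ₀ = 0.5605 < 1 (blueshift), so the source is approaching.
λ'/λ₀ = √((1 − β)/(1 + β)) for an approaching source ⇒ β = (1 − r²)/(1 + r²) with r = λ'/λ₀.
β = (1 − 0.3141)/(1 + 0.3141) ≈ 0.522.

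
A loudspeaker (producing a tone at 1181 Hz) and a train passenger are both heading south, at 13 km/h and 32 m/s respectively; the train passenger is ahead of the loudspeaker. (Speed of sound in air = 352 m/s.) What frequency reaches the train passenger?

13 km/h = 3.611 m/s.
The train passenger is ahead, so the loudspeaker is moving toward it while the train passenger is moving away from the loudspeaker.
Both move, so f' = f · (v − v_o)/(v − v_s).
f' = 1181 × (352 − 32)/(352 − 3.611) = 1181 × 320/348.39 ≈ 1085 Hz.

1085 Hz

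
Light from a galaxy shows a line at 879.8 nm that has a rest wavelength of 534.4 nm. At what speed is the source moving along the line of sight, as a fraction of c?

0.461

λ'/λ₀ = 1.6463 > 1 (redshift), so the source is receding.
λ'/λ₀ = √((1 + β)/(1 − β)) for a receding source ⇒ β = (r² − 1)/(r² + 1) with r = λ'/λ₀.
β = (2.7104 − 1)/(2.7104 + 1) ≈ 0.461.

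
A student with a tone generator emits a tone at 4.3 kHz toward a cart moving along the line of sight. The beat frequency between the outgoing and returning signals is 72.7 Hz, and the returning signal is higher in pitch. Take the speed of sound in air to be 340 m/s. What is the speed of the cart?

Double Doppler shift off a moving reflector: f₂ = f₀ · (v + u)/(v − u) (u > 0 toward emitter).
Returning signal is higher, so f₂ = f₀ + Δf = 4300 + 72.7 = 4372.7 Hz.
Rearranging, u = v · (f₂ − f₀)/(f₂ + f₀) = 340 × 72.7/8672.7 ≈ 2.85 m/s.
So the cart is moving at 2.85 m/s toward the emitter.

2.85 m/s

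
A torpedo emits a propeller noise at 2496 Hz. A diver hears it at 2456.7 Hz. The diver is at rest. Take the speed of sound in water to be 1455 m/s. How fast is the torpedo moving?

f' < f, so the torpedo is receding.
f' = f · v/(v + v_s) ⇒ v_s = v · |1 − f/f'|.
v_s = 1455 × |1 − 2496/2456.7| = 1455 × 0.016 ≈ 23.3 m/s.

23.3 m/s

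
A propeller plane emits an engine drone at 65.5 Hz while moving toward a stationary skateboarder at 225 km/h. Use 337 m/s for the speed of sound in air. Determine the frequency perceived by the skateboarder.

225 km/h = 62.5 m/s.
With the source moving toward a stationary observer, f' = f · v/(v − v_s).
f' = 65.5 × 337/(337 − 62.5) = 65.5 × 337/274.5 ≈ 80 Hz.

80 Hz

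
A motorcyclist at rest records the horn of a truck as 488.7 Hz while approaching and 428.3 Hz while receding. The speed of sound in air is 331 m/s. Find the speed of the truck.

21.8 m/s

f₁/f₂ = (v + v_s)/(v − v_s), so v_s = v · (f₁ − f₂)/(f₁ + f₂).
v_s = 331 × (488.7 − 428.3)/(488.7 + 428.3) = 331 × 60.4/917.0 ≈ 21.8 m/s.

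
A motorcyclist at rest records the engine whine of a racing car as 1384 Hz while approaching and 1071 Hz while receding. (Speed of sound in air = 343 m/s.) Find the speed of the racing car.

44 m/s

f₁/f₂ = (v + v_s)/(v − v_s), so v_s = v · (f₁ − f₂)/(f₁ + f₂).
v_s = 343 × (1384 − 1071)/(1384 + 1071) = 343 × 313/2455 ≈ 44 m/s.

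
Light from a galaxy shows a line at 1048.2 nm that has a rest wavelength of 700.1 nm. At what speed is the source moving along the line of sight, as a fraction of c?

λ'/λ₀ = 1.4972 > 1 (redshift), so the source is receding.
λ'/λ₀ = √((1 + β)/(1 − β)) for a receding source ⇒ β = (r² − 1)/(r² + 1) with r = λ'/λ₀.
β = (2.2417 − 1)/(2.2417 + 1) ≈ 0.383.

0.383c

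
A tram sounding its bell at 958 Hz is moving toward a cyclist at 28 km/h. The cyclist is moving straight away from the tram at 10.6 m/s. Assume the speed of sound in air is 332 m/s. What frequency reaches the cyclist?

950 Hz

28 km/h = 7.778 m/s.
General Doppler shift: f' = f · (v − v_o)/(v − v_s).
f' = 958 × (332 − 10.6)/(332 − 7.778) = 958 × 321.4/324.22 ≈ 950 Hz.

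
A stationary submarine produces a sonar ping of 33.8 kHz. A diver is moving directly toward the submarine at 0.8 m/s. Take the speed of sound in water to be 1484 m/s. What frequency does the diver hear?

Moving observer, stationary source: f' = f · (v + v_o)/v.
f' = 33.8 × (1484 + 0.8)/1484 = 33.8 × 1484.8/1484 ≈ 33.8 kHz.

33.8 kHz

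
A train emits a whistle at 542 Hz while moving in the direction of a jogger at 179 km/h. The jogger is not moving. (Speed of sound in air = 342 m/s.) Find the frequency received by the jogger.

634 Hz

179 km/h = 49.72 m/s.
Moving source, stationary observer: f' = f · v/(v − v_s) since the source is approaching.
f' = 542 × 342/(342 − 49.72) = 542 × 342/292.3 ≈ 634 Hz.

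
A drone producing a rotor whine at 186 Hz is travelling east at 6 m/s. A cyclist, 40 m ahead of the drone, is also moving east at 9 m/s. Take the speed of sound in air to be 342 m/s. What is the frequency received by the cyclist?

The cyclist is ahead, so the drone is moving toward it while the cyclist is moving away from the drone.
Both move, so f' = f · (v − v_o)/(v − v_s).
f' = 186 × (342 − 9)/(342 − 6) = 186 × 333/336 ≈ 184 Hz.

184 Hz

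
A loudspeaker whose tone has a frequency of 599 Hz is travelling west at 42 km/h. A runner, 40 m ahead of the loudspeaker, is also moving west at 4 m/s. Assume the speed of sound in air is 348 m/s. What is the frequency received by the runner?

42 km/h = 11.67 m/s.
The runner is ahead, so the loudspeaker is moving toward it while the runner is moving away from the loudspeaker.
General Doppler shift: f' = f · (v − v_o)/(v − v_s).
f' = 599 × (348 − 4)/(348 − 11.67) = 599 × 344/336.33 ≈ 613 Hz.

613 Hz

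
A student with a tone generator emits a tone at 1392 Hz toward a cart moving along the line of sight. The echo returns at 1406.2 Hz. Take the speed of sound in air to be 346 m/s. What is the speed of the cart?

1.76 m/s

Double Doppler shift off a moving reflector: f₂ = f₀ · (v + u)/(v − u) (u > 0 toward emitter).
Rearranging, u = v · (f₂ − f₀)/(f₂ + f₀) = 346 × 14.2/2798.2 ≈ 1.76 m/s.
So the cart is moving at 1.76 m/s toward the emitter.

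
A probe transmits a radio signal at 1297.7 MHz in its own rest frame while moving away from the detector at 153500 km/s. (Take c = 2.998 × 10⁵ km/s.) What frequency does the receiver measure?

β = v/c = 153500/299800 = 0.5120.
Relativistic Doppler for frequency: f' = f₀ · √((1 − β)/(1 + β)).
f' = 1297.7 × √(0.4880/1.5120) = 1297.7 × 0.56811 ≈ 737.2 MHz.

737.2 MHz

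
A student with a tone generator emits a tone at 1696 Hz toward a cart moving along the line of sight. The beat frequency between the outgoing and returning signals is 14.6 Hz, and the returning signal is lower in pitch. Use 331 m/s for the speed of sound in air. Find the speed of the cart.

1.43 m/s

Double Doppler shift off a moving reflector: f₂ = f₀ · (v + u)/(v − u) (u > 0 toward emitter).
Returning signal is lower, so f₂ = f₀ − Δf = 1696 − 14.6 = 1681.4 Hz.
Rearranging, u = v · (f₂ − f₀)/(f₂ + f₀) = 331 × -14.6/3377.4 ≈ -1.43 m/s.
So the cart is moving at 1.43 m/s away from the emitter.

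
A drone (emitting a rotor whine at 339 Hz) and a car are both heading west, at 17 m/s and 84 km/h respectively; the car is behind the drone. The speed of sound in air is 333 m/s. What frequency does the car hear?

345 Hz

84 km/h = 23.33 m/s.
The car is behind, so the drone is moving away from it while the car is moving toward the drone.
General Doppler shift: f' = f · (v + v_o)/(v + v_s).
f' = 339 × (333 + 23.33)/(333 + 17) = 339 × 356.33/350 ≈ 345 Hz.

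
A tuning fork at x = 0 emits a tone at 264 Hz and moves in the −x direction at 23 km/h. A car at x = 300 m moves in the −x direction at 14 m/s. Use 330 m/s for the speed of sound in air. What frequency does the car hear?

23 km/h = 6.389 m/s.
The observer lies on the +x side, so the source is heading away from the observer and the observer is heading toward the source.
Both move, so f' = f · (v + v_o)/(v + v_s).
f' = 264 × (330 + 14)/(330 + 6.389) = 264 × 344/336.39 ≈ 270 Hz.

270 Hz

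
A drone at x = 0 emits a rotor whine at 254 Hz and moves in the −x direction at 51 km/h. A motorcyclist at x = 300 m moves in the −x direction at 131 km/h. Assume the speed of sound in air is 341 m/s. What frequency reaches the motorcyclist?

51 km/h = 14.17 m/s; 131 km/h = 36.39 m/s.
The observer lies on the +x side, so the source is heading away from the observer and the observer is heading toward the source.
Both move, so f' = f · (v + v_o)/(v + v_s).
f' = 254 × (341 + 36.39)/(341 + 14.17) = 254 × 377.39/355.17 ≈ 270 Hz.

270 Hz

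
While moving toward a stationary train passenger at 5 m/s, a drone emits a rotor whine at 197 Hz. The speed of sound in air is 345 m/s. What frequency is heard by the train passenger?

200 Hz

With the source moving toward a stationary observer, f' = f · v/(v − v_s).
f' = 197 × 345/(345 − 5) = 197 × 345/340 ≈ 200 Hz.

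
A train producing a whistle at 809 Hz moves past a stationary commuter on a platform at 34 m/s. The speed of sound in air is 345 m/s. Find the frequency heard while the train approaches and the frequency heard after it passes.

Approaching: f₁ = f · v/(v − v_s) = 809 × 345/311 ≈ 897 Hz.
Receding: f₂ = f · v/(v + v_s) = 809 × 345/379 ≈ 736 Hz.

897 Hz approaching; 736 Hz receding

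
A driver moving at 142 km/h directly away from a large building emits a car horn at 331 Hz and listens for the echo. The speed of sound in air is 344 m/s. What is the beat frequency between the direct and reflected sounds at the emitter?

68 Hz

142 km/h = 39.44 m/s.
The large building receives the sound from a moving source: f₁ = f₀ · v/(v + v_e) = 331 × 344/383.44 ≈ 297.0 Hz.
On the return leg the driver is a moving observer: f₂ = f₁ · (v − v_e)/v = 297.0 × 304.56/344 ≈ 262.9 Hz.
Beat against the emitted tone: |f₂ − f₀| = 2v_e·f₀/(v + v_e) = 2 × 39.44 × 331/383.44 ≈ 68 Hz.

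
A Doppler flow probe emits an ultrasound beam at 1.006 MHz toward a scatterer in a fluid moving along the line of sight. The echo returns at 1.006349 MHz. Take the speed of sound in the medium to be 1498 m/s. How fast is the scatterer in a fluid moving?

Double Doppler shift off a moving reflector: f₂ = f₀ · (v + u)/(v − u) (u > 0 toward emitter).
Rearranging, u = v · (f₂ − f₀)/(f₂ + f₀) = 1498 × 0.000349/2.012349 ≈ 0.26 m/s.
So the scatterer in a fluid is moving at 0.26 m/s toward the emitter.

0.26 m/s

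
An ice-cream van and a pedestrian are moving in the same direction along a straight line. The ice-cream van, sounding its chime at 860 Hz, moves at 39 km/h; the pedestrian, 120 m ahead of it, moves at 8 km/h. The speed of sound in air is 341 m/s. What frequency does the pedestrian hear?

39 km/h = 10.83 m/s; 8 km/h = 2.222 m/s.
The pedestrian is ahead, so the ice-cream van is moving toward it while the pedestrian is moving away from the ice-cream van.
Both move, so f' = f · (v − v_o)/(v − v_s).
f' = 860 × (341 − 2.222)/(341 − 10.83) = 860 × 338.78/330.17 ≈ 882 Hz.

882 Hz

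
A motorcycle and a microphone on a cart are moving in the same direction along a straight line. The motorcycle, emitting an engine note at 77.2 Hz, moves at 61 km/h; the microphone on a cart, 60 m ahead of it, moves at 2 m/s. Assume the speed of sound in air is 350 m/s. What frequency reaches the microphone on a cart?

81 Hz

61 km/h = 16.94 m/s.
The microphone on a cart is ahead, so the motorcycle is moving toward it while the microphone on a cart is moving away from the motorcycle.
Both move, so f' = f · (v − v_o)/(v − v_s).
f' = 77.2 × (350 − 2)/(350 − 16.94) = 77.2 × 348/333.06 ≈ 81 Hz.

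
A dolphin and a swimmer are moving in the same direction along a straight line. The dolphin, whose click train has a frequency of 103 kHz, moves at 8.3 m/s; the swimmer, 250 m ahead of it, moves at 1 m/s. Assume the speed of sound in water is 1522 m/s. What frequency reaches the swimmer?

The swimmer is ahead, so the dolphin is moving toward it while the swimmer is moving away from the dolphin.
General Doppler shift: f' = f · (v − v_o)/(v − v_s).
f' = 103 × (1522 − 1)/(1522 − 8.3) = 103 × 1521/1513.7 ≈ 103.5 kHz.

103.5 kHz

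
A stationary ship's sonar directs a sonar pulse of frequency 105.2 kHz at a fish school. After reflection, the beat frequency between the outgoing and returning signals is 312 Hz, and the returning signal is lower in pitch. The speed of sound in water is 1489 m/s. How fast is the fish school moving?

Double Doppler shift off a moving reflector: f₂ = f₀ · (v + u)/(v − u) (u > 0 toward emitter).
Returning signal is lower, so f₂ = f₀ − Δf = 105200 − 312 = 104888 Hz.
Rearranging, u = v · (f₂ − f₀)/(f₂ + f₀) = 1489 × -312/210088 ≈ -2.21 m/s.
So the fish school is moving at 2.21 m/s away from the emitter.

2.21 m/s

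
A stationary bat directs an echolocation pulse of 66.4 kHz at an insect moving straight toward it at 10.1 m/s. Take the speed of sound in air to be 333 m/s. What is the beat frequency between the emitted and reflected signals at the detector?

The insect first receives the wave as a moving observer: f₁ = f₀ · (v + u)/v = 66.4 × (333 + 10.1)/333 ≈ 68.41 kHz.
The reflection then acts as a moving source: f₂ = f₁ · v/(v − u) ≈ 70.55 kHz.
Beat frequency (with f₀ = 66400 Hz): |f₂ − f₀| = 2u·f₀/(v − u) = 2 × 10.1 × 66400/322.9 ≈ 4154 Hz.

4154 Hz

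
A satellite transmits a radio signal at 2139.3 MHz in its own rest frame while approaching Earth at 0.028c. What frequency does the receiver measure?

2200.1 MHz

Relativistic Doppler for frequency: f' = f₀ · √((1 + β)/(1 − β)).
f' = 2139.3 × √(1.0280/0.9720) = 2139.3 × 1.02840 ≈ 2200.1 MHz.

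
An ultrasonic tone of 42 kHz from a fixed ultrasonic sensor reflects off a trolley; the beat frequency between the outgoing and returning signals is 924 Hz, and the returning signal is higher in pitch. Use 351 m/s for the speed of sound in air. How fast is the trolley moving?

Double Doppler shift off a moving reflector: f₂ = f₀ · (v + u)/(v − u) (u > 0 toward emitter).
Returning signal is higher, so f₂ = f₀ + Δf = 42000 + 924 = 42924 Hz.
Rearranging, u = v · (f₂ − f₀)/(f₂ + f₀) = 351 × 924/84924 ≈ 3.8 m/s.
So the trolley is moving at 3.8 m/s toward the emitter.

3.8 m/s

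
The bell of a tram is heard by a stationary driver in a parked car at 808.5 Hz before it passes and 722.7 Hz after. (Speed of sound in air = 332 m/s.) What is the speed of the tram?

f₁/f₂ = (v + v_s)/(v − v_s), so v_s = v · (f₁ − f₂)/(f₁ + f₂).
v_s = 332 × (808.5 − 722.7)/(808.5 + 722.7) = 332 × 85.8/1531.2 ≈ 18.6 m/s.

18.6 m/s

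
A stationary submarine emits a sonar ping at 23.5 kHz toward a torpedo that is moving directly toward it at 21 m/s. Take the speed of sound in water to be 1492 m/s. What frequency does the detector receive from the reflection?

24.2 kHz

At the torpedo (a moving observer), f₁ = f₀ · (v + u)/v = 23.5 × 1513/1492 ≈ 23.8 kHz.
The reflection then acts as a moving source: f₂ = f₁ · v/(v − u) ≈ 24.2 kHz.
Equivalently f₂ = f₀ · (v + u)/(v − u).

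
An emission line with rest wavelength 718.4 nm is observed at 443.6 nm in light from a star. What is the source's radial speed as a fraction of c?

λ'/λ₀ = 0.6175 < 1 (blueshift), so the source is approaching.
λ'/λ₀ = √((1 − β)/(1 + β)) for an approaching source ⇒ β = (1 − r²)/(1 + r²) with r = λ'/λ₀.
β = (1 − 0.3813)/(1 + 0.3813) ≈ 0.448.

0.448c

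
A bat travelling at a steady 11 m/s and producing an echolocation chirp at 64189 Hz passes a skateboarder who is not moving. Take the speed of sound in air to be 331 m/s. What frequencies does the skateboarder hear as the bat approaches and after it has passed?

Approaching: f₁ = f · v/(v − v_s) = 64189 × 331/320 ≈ 66395 Hz.
Receding: f₂ = f · v/(v + v_s) = 64189 × 331/342 ≈ 62124 Hz.

66395 Hz approaching; 62124 Hz receding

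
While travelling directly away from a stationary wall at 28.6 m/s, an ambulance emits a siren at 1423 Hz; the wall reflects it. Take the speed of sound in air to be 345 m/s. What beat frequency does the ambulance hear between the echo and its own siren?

The wall receives the sound from a moving source: f₁ = f₀ · v/(v + v_e) = 1423 × 345/373.6 ≈ 1314 Hz.
On the return leg the ambulance is a moving observer: f₂ = f₁ · (v − v_e)/v = 1314 × 316.4/345 ≈ 1205 Hz.
Beat against the emitted tone: |f₂ − f₀| = 2v_e·f₀/(v + v_e) = 2 × 28.6 × 1423/373.6 ≈ 218 Hz.

218 Hz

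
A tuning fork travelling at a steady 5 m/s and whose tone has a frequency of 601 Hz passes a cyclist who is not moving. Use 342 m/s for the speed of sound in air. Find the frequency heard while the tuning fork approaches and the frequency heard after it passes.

610 Hz approaching; 592 Hz receding

Approaching: f₁ = f · v/(v − v_s) = 601 × 342/337 ≈ 610 Hz.
Receding: f₂ = f · v/(v + v_s) = 601 × 342/347 ≈ 592 Hz.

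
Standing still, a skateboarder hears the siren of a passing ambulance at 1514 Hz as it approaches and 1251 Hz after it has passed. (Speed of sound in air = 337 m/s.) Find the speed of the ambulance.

f₁/f₂ = (v + v_s)/(v − v_s), so v_s = v · (f₁ − f₂)/(f₁ + f₂).
v_s = 337 × (1514 − 1251)/(1514 + 1251) = 337 × 263/2765 ≈ 32 m/s.

32 m/s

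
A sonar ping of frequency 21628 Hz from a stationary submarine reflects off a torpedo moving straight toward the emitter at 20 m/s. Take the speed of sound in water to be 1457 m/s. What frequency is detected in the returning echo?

At the torpedo (a moving observer), f₁ = f₀ · (v + u)/v = 21628 × 1477/1457 ≈ 21925 Hz.
The reflection then acts as a moving source: f₂ = f₁ · v/(v − u) ≈ 22230 Hz.
Equivalently f₂ = f₀ · (v + u)/(v − u).

22230 Hz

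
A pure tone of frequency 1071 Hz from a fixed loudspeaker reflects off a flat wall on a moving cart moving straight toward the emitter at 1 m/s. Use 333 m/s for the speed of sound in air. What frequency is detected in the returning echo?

1077 Hz

At the flat wall on a moving cart (a moving observer), f₁ = f₀ · (v + u)/v = 1071 × 334/333 ≈ 1074 Hz.
On reflection it acts as a source moving toward the stationary detector: f₂ = f₁ · v/(v − u) = 1074 × 333/332 ≈ 1077 Hz.
Equivalently f₂ = f₀ · (v + u)/(v − u).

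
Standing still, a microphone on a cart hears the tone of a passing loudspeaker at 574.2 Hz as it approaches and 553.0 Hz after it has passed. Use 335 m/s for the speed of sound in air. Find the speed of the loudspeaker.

6.3 m/s

f₁/f₂ = (v + v_s)/(v − v_s), so v_s = v · (f₁ − f₂)/(f₁ + f₂).
v_s = 335 × (574.2 − 553.0)/(574.2 + 553.0) = 335 × 21.2/1127.2 ≈ 6.3 m/s.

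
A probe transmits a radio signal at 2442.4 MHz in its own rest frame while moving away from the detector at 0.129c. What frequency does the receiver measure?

2145.3 MHz

Relativistic Doppler for frequency: f' = f₀ · √((1 − β)/(1 + β)).
f' = 2442.4 × √(0.8710/1.1290) = 2442.4 × 0.87834 ≈ 2145.3 MHz.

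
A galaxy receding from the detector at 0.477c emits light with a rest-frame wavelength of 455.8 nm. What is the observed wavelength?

766.0 nm

Relativistic Doppler for wavelength: λ' = λ₀ · √((1 + β)/(1 − β)).
λ' = 455.8 × √(1.4770/0.5230) = 455.8 × 1.68050 ≈ 766.0 nm.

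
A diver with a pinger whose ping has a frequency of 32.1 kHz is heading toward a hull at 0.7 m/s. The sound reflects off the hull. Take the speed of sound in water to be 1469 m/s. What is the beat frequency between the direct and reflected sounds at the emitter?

30.6 Hz

The hull receives the sound from a moving source: f₁ = f₀ · v/(v − v_e) = 32.1 × 1469/1468.3 ≈ 32.1153 kHz.
On the return leg the diver with a pinger is a moving observer: f₂ = f₁ · (v + v_e)/v = 32.1153 × 1469.7/1469 ≈ 32.1306 kHz.
Equivalently f₂ = f₀ · (v + v_e)/(v − v_e).
Beat against the emitted tone (with f₀ = 32100 Hz): |f₂ − f₀| = 2v_e·f₀/(v − v_e) = 2 × 0.7 × 32100/1468.3 ≈ 30.6 Hz.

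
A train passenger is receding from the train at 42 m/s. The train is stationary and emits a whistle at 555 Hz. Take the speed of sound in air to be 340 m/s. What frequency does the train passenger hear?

Moving observer, stationary source: f' = f · (v − v_o)/v.
f' = 555 × (340 − 42)/340 = 555 × 298/340 ≈ 486 Hz.

486 Hz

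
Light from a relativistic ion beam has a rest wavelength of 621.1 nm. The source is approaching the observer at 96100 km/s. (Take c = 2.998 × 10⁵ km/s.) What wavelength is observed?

445.5 nm

β = v/c = 96100/299800 = 0.3205.
Relativistic Doppler for wavelength: λ' = λ₀ · √((1 − β)/(1 + β)).
λ' = 621.1 × √(0.6795/1.3205) = 621.1 × 0.71730 ≈ 445.5 nm.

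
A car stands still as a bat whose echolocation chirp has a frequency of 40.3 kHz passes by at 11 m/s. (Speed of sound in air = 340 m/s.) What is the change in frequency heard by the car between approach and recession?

2.61 kHz

Approaching: f₁ = f · v/(v − v_s) = 40.3 × 340/329 ≈ 41.65 kHz.
Receding: f₂ = f · v/(v + v_s) = 40.3 × 340/351 ≈ 39.04 kHz.
Drop: f₁ − f₂ = 2f·v·v_s/(v² − v_s²) = 2 × 40.3 × 340 × 11/(340² − 11²) ≈ 2.61 kHz.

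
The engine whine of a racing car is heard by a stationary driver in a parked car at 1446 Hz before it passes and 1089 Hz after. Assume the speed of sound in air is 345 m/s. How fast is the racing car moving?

49 m/s

f₁/f₂ = (v + v_s)/(v − v_s), so v_s = v · (f₁ − f₂)/(f₁ + f₂).
v_s = 345 × (1446 − 1089)/(1446 + 1089) = 345 × 357/2535 ≈ 49 m/s.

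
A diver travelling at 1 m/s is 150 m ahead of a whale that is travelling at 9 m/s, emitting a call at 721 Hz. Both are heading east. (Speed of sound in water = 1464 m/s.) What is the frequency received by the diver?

725 Hz

The diver is ahead, so the whale is moving toward it while the diver is moving away from the whale.
With source approaching and observer receding, f' = f · (v − v_o)/(v − v_s).
f' = 721 × (1464 − 1)/(1464 − 9) = 721 × 1463/1455 ≈ 725 Hz.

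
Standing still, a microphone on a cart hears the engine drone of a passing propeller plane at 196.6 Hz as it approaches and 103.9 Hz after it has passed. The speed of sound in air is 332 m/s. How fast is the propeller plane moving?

f₁/f₂ = (v + v_s)/(v − v_s), so v_s = v · (f₁ − f₂)/(f₁ + f₂).
v_s = 332 × (196.6 − 103.9)/(196.6 + 103.9) = 332 × 92.7/300.5 ≈ 102 m/s.

102 m/s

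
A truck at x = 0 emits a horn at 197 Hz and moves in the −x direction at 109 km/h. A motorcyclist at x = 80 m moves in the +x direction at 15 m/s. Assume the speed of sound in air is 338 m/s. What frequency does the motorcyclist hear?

109 km/h = 30.28 m/s.
The observer lies on the +x side, so the source is heading away from the observer and the observer is heading away from the source.
General Doppler shift: f' = f · (v − v_o)/(v + v_s).
f' = 197 × (338 − 15)/(338 + 30.28) = 197 × 323/368.28 ≈ 173 Hz.

173 Hz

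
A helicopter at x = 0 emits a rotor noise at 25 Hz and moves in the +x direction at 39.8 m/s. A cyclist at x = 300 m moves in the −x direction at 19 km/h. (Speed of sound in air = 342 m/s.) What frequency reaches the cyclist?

19 km/h = 5.278 m/s.
The observer lies on the +x side, so the source is heading toward the observer and the observer is heading toward the source.
General Doppler shift: f' = f · (v + v_o)/(v − v_s).
f' = 25 × (342 + 5.278)/(342 − 39.8) = 25 × 347.28/302.2 ≈ 28.7 Hz.

28.7 Hz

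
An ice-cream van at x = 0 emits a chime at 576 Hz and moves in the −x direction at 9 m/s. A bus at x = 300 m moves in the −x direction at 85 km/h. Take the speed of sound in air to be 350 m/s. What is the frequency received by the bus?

599 Hz

85 km/h = 23.61 m/s.
The observer lies on the +x side, so the source is heading away from the observer and the observer is heading toward the source.
General Doppler shift: f' = f · (v + v_o)/(v + v_s).
f' = 576 × (350 + 23.61)/(350 + 9) = 576 × 373.61/359 ≈ 599 Hz.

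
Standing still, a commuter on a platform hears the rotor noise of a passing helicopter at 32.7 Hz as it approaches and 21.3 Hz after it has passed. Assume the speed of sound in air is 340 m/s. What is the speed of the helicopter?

72 m/s

f₁/f₂ = (v + v_s)/(v − v_s), so v_s = v · (f₁ − f₂)/(f₁ + f₂).
v_s = 340 × (32.7 − 21.3)/(32.7 + 21.3) = 340 × 11.4/54.0 ≈ 72 m/s.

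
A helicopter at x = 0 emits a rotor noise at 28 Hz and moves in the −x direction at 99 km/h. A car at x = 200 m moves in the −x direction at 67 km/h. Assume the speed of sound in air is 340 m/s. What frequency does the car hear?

99 km/h = 27.5 m/s; 67 km/h = 18.61 m/s.
The observer lies on the +x side, so the source is heading away from the observer and the observer is heading toward the source.
General Doppler shift: f' = f · (v + v_o)/(v + v_s).
f' = 28 × (340 + 18.61)/(340 + 27.5) = 28 × 358.61/367.5 ≈ 27.3 Hz.

27.3 Hz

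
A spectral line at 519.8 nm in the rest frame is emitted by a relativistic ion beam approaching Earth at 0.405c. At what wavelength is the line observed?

Relativistic Doppler for wavelength: λ' = λ₀ · √((1 − β)/(1 + β)).
λ' = 519.8 × √(0.5950/1.4050) = 519.8 × 0.65076 ≈ 338.3 nm.

338.3 nm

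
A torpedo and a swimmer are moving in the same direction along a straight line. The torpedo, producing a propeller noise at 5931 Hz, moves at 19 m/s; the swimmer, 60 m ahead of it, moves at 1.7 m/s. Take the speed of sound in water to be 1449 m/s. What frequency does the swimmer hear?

6003 Hz

The swimmer is ahead, so the torpedo is moving toward it while the swimmer is moving away from the torpedo.
With source approaching and observer receding, f' = f · (v − v_o)/(v − v_s).
f' = 5931 × (1449 − 1.7)/(1449 − 19) = 5931 × 1447.3/1430 ≈ 6003 Hz.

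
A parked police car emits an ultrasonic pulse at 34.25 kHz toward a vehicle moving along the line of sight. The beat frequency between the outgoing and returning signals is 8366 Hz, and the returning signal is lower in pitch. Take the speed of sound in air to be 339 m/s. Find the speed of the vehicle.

Double Doppler shift off a moving reflector: f₂ = f₀ · (v + u)/(v − u) (u > 0 toward emitter).
Returning signal is lower, so f₂ = f₀ − Δf = 34250 − 8366 = 25884 Hz.
Rearranging, u = v · (f₂ − f₀)/(f₂ + f₀) = 339 × -8366/60134 ≈ -47 m/s.
So the vehicle is moving at 47 m/s away from the emitter.

47 m/s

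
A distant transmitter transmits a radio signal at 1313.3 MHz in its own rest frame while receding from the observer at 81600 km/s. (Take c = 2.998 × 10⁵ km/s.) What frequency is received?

β = v/c = 81600/299800 = 0.2722.
Relativistic Doppler for frequency: f' = f₀ · √((1 − β)/(1 + β)).
f' = 1313.3 × √(0.7278/1.2722) = 1313.3 × 0.75637 ≈ 993.3 MHz.

993.3 MHz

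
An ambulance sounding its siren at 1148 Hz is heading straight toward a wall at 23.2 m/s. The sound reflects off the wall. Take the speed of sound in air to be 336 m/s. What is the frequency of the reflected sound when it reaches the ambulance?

1318 Hz

The wall receives the sound from a moving source: f₁ = f₀ · v/(v − v_e) = 1148 × 336/312.8 ≈ 1233 Hz.
On the return leg the ambulance is a moving observer: f₂ = f₁ · (v + v_e)/v = 1233 × 359.2/336 ≈ 1318 Hz.
Equivalently f₂ = f₀ · (v + v_e)/(v − v_e).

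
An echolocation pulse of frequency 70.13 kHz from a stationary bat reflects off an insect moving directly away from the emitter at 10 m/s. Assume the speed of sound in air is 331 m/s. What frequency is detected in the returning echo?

66.0 kHz

The insect first receives the wave as a moving observer: f₁ = f₀ · (v − u)/v = 70.13 × (331 − 10)/331 ≈ 68.0 kHz.
On reflection it acts as a source moving away from the stationary detector: f₂ = f₁ · v/(v + u) = 68.0 × 331/341 ≈ 66.0 kHz.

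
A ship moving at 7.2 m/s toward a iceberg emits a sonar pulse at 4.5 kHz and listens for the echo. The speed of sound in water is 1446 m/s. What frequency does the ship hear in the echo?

4.55 kHz

The iceberg receives the sound from a moving source: f₁ = f₀ · v/(v − v_e) = 4.5 × 1446/1438.8 ≈ 4.52 kHz.
On the return leg the ship is a moving observer: f₂ = f₁ · (v + v_e)/v = 4.52 × 1453.2/1446 ≈ 4.55 kHz.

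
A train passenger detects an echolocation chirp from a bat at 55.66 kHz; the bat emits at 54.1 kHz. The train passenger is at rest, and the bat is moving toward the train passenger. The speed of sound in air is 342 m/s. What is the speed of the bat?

9.6 m/s

f' = f · v/(v − v_s) ⇒ v_s = v · |1 − f/f'|.
v_s = 342 × |1 − 54.1/55.66| = 342 × 0.02803 ≈ 9.6 m/s.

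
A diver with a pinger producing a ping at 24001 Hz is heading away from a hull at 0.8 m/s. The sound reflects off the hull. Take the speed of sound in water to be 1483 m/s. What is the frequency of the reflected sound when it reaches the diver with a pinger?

The hull receives the sound from a moving source: f₁ = f₀ · v/(v + v_e) = 24001 × 1483/1483.8 ≈ 23988 Hz.
On the return leg the diver with a pinger is a moving observer: f₂ = f₁ · (v − v_e)/v = 23988 × 1482.2/1483 ≈ 23975 Hz.
Equivalently f₂ = f₀ · (v − v_e)/(v + v_e).

23975 Hz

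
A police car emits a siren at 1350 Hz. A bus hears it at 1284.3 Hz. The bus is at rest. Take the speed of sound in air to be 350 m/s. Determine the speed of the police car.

f' < f, so the police car is receding.
f' = f · v/(v + v_s) ⇒ v_s = v · |1 − f/f'|.
v_s = 350 × |1 − 1350/1284.3| = 350 × 0.05116 ≈ 17.9 m/s.

17.9 m/s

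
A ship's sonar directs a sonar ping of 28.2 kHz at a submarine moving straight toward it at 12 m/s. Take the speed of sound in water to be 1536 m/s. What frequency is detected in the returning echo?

28.6 kHz

The submarine first receives the wave as a moving observer: f₁ = f₀ · (v + u)/v = 28.2 × (1536 + 12)/1536 ≈ 28.4 kHz.
On reflection it acts as a source moving toward the stationary detector: f₂ = f₁ · v/(v − u) = 28.4 × 1536/1524 ≈ 28.6 kHz.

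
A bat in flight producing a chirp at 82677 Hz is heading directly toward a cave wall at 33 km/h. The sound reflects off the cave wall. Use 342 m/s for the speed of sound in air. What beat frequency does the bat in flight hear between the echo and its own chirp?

4554 Hz

33 km/h = 9.167 m/s.
The cave wall receives the sound from a moving source: f₁ = f₀ · v/(v − v_e) = 82677 × 342/332.83 ≈ 84954 Hz.
On the return leg the bat in flight is a moving observer: f₂ = f₁ · (v + v_e)/v = 84954 × 351.17/342 ≈ 87231 Hz.
Equivalently f₂ = f₀ · (v + v_e)/(v − v_e).
Beat against the emitted tone: |f₂ − f₀| = 2v_e·f₀/(v − v_e) = 2 × 9.167 × 82677/332.83 ≈ 4554 Hz.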